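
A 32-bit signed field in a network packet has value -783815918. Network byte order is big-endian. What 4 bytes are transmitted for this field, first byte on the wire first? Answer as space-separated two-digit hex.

Two's complement of -783815918 in 32 bits: 783815918 = 0x2EB814EE; invert → 0xD147EB11; add 1 → 0xD147EB12.
Split into bytes (most-significant first): D1 47 EB 12.
In big-endian order the high byte comes first in memory.
So the memory order matches the most-significant-first order: D1 47 EB 12.

D1 47 EB 12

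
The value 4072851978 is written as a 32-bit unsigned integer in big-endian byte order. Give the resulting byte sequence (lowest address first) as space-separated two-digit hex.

4072851978 in hexadecimal, padded to 32 bits, is 0xF2C2CA0A.
Split into bytes (most-significant first): F2 C2 CA 0A.
In big-endian order the high byte comes first in memory.
So the memory order matches the most-significant-first order: F2 C2 CA 0A.

F2 C2 CA 0A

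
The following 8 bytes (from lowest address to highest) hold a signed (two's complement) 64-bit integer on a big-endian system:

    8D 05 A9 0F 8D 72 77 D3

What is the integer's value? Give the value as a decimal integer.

In big-endian order the high byte comes first in memory.
The bytes are already most-significant first: 0x8D05A90F8D7277D3.
Top bit is set, so as a signed 64-bit value this is 0x8D05A90F8D7277D3 − 2^64 = -8285030055215466541.

-8285030055215466541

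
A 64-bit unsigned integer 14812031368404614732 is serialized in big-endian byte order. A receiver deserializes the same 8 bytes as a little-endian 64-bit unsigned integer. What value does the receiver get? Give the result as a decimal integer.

5494025764735585997

14812031368404614732 in 64-bit hexadecimal is 0xCD8EE80D53B33E4C.
Stored big-endian, the bytes at ascending addresses are CD 8E E8 0D 53 B3 3E 4C.
Read back as little-endian, the first byte is least significant, giving 0x4C3EB3530DE88ECD.
0x4C3EB3530DE88ECD = 5494025764735585997.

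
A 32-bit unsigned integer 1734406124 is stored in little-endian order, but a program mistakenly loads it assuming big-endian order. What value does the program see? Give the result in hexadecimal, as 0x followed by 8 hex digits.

1734406124 in 32-bit hexadecimal is 0x6760EFEC.
Stored little-endian, the bytes at ascending addresses are EC EF 60 67.
Read back as big-endian, the last byte is least significant, giving 0xECEF6067.

0xECEF6067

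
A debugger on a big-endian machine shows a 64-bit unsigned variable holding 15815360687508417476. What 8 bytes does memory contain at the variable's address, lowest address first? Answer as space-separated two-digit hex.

15815360687508417476 in hexadecimal, padded to 64 bits, is 0xDB7B72C07D9DEBC4.
Split into bytes (most-significant first): DB 7B 72 C0 7D 9D EB C4.
Big-endian: lowest address holds the most-significant byte.
So the memory order matches the most-significant-first order: DB 7B 72 C0 7D 9D EB C4.

DB 7B 72 C0 7D 9D EB C4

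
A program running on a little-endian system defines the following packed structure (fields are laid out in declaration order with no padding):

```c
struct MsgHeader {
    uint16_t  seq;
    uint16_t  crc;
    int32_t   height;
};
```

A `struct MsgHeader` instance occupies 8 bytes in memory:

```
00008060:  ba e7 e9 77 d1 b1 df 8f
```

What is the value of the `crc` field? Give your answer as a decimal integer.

`crc` follows `seq` (2 bytes), so it starts at byte offset 2 and occupies 2 bytes.
Bytes at offsets 2..3: E9 77.
In little-endian order the low byte comes first in memory.
Reassemble most-significant byte first: 77 E9 → 0x77E9.
0x77E9 = 30697.

30697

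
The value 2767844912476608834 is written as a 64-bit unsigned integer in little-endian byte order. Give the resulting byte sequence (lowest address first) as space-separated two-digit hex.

2767844912476608834 in hexadecimal, padded to 64 bits, is 0x26695C48818A5942.
Split into bytes (most-significant first): 26 69 5C 48 81 8A 59 42.
Little-endian stores the least-significant byte at the lowest address.
So at ascending addresses the bytes are 42 59 8A 81 48 5C 69 26.

42 59 8A 81 48 5C 69 26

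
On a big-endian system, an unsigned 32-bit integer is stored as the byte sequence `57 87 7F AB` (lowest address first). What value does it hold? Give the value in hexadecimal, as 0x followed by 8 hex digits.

In big-endian order the high byte comes first in memory.
The bytes are already most-significant first: 0x57877FAB.

0x57877FAB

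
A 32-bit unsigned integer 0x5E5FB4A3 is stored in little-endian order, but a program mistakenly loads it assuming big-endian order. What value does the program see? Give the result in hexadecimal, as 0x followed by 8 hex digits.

Stored little-endian, the bytes at ascending addresses are A3 B4 5F 5E.
Read back as big-endian, the last byte is least significant, giving 0xA3B45F5E.

0xA3B45F5E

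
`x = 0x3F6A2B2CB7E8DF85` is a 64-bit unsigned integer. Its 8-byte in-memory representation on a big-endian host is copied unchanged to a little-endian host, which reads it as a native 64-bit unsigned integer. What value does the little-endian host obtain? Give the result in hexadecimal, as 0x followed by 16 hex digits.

0x85DFE8B72C2B6A3F

Stored big-endian, the bytes at ascending addresses are 3F 6A 2B 2C B7 E8 DF 85.
Read back as little-endian, the first byte is least significant, giving 0x85DFE8B72C2B6A3F.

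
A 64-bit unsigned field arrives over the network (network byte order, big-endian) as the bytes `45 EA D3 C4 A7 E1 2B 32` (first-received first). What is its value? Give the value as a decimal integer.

Big-endian stores the most-significant byte at the lowest address.
The bytes are already most-significant first: 0x45EAD3C4A7E12B32.
0x45EAD3C4A7E12B32 = 5038071974750923570.

5038071974750923570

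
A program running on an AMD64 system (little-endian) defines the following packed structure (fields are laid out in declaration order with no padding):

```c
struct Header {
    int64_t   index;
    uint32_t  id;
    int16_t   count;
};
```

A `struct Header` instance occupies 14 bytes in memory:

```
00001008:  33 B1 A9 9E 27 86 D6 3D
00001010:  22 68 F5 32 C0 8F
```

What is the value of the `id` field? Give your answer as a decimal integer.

854943778

`id` follows `index` (8 bytes), so it starts at byte offset 8 and occupies 4 bytes.
Bytes at offsets 8..11: 22 68 F5 32.
Little-endian stores the least-significant byte at the lowest address.
Reassemble most-significant byte first: 32 F5 68 22 → 0x32F56822.
0x32F56822 = 854943778.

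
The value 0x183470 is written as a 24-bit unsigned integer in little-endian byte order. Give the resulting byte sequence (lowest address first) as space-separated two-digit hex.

70 34 18

Split into bytes (most-significant first): 18 34 70.
Little-endian stores the least-significant byte at the lowest address.
So at ascending addresses the bytes are 70 34 18.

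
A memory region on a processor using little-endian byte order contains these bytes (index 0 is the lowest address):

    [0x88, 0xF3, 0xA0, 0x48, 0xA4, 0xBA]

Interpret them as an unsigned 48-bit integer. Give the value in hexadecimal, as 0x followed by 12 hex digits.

In little-endian order the low byte comes first in memory.
Reassemble most-significant byte first: BA A4 48 A0 F3 88 → 0xBAA448A0F388.

0xBAA448A0F388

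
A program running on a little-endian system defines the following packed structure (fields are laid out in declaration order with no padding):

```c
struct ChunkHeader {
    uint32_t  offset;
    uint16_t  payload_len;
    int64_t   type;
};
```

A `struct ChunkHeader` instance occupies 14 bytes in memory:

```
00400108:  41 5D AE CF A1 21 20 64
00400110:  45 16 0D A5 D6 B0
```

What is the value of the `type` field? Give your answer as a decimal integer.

`type` follows `offset` (4 B), `payload_len` (2 B), so it starts at offset 4 + 2 = 6 and occupies 8 bytes.
Bytes at offsets 6..13: 20 64 45 16 0D A5 D6 B0.
In little-endian order the low byte comes first in memory.
Reassemble most-significant byte first: B0 D6 A5 0D 16 45 64 20 → 0xB0D6A50D16456420.
Top bit is set, so as a signed 64-bit value this is 0xB0D6A50D16456420 − 2^64 = -5704190402391350240.

-5704190402391350240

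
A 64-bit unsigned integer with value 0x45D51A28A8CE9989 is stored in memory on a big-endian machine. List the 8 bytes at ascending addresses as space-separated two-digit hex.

45 D5 1A 28 A8 CE 99 89

Split into bytes (most-significant first): 45 D5 1A 28 A8 CE 99 89.
Big-endian: lowest address holds the most-significant byte.
So the memory order matches the most-significant-first order: 45 D5 1A 28 A8 CE 99 89.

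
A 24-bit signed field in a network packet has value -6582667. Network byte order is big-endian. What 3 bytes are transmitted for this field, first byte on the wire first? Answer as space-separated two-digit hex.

Two's complement of -6582667 in 24 bits: 6582667 = 0x64718B; invert → 0x9B8E74; add 1 → 0x9B8E75.
Split into bytes (most-significant first): 9B 8E 75.
Big-endian: lowest address holds the most-significant byte.
So the memory order matches the most-significant-first order: 9B 8E 75.

9B 8E 75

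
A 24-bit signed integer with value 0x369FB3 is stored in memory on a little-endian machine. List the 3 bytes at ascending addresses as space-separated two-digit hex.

B3 9F 36

Split into bytes (most-significant first): 36 9F B3.
In little-endian order the low byte comes first in memory.
So at ascending addresses the bytes are B3 9F 36.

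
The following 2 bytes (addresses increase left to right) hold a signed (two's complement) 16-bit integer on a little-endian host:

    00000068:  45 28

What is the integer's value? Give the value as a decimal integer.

10309

Little-endian: lowest address holds the least-significant byte.
Reassemble most-significant byte first: 28 45 → 0x2845.
0x2845 = 10309.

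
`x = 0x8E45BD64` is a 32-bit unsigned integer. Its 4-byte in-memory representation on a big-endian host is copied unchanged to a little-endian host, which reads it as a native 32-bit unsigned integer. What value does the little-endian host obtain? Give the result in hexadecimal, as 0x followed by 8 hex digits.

0x64BD458E

Stored big-endian, the bytes at ascending addresses are 8E 45 BD 64.
Read back as little-endian, the first byte is least significant, giving 0x64BD458E.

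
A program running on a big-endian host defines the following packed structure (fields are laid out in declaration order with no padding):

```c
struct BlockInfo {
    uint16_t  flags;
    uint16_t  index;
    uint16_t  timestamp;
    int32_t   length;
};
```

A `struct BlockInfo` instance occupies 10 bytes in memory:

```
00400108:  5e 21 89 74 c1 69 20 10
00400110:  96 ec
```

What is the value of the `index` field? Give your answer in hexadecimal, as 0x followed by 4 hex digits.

0x8974

`index` follows `flags` (2 bytes), so it starts at byte offset 2 and occupies 2 bytes.
Bytes at offsets 2..3: 89 74.
Big-endian: lowest address holds the most-significant byte.
The bytes are already most-significant first: 0x8974.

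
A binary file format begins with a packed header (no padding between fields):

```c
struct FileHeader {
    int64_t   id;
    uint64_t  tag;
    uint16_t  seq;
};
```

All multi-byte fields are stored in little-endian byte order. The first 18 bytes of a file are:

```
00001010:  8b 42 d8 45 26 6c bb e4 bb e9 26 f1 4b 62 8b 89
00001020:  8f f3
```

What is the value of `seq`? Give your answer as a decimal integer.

62351

`seq` follows `id` (8 B), `tag` (8 B), so it starts at offset 8 + 8 = 16 and occupies 2 bytes.
Bytes at offsets 16..17: 8F F3.
In little-endian order the low byte comes first in memory.
Reassemble most-significant byte first: F3 8F → 0xF38F.
0xF38F = 62351.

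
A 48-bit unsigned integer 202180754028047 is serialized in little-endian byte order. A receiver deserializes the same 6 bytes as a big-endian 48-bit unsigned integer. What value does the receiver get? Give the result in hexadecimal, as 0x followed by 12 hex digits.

202180754028047 in 48-bit hexadecimal is 0xB7E1E006360F.
Stored little-endian, the bytes at ascending addresses are 0F 36 06 E0 E1 B7.
Read back as big-endian, the last byte is least significant, giving 0x0F3606E0E1B7.

0x0F3606E0E1B7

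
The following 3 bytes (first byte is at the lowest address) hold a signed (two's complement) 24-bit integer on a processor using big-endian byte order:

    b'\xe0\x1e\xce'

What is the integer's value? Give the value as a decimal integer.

Big-endian stores the most-significant byte at the lowest address.
The bytes are already most-significant first: 0xE01ECE.
Top bit is set, so as a signed 24-bit value this is 0xE01ECE − 2^24 = -2089266.

-2089266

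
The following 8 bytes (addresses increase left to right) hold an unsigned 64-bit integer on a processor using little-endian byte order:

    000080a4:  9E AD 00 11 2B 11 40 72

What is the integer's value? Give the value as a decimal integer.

Little-endian stores the least-significant byte at the lowest address.
Reassemble most-significant byte first: 72 40 11 2B 11 00 AD 9E → 0x7240112B1100AD9E.
0x7240112B1100AD9E = 8232598995499789726.

8232598995499789726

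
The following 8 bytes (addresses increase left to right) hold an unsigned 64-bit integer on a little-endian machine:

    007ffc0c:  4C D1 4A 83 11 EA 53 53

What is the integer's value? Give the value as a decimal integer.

6004400089153065292

Little-endian stores the least-significant byte at the lowest address.
Reassemble most-significant byte first: 53 53 EA 11 83 4A D1 4C → 0x5353EA11834AD14C.
0x5353EA11834AD14C = 6004400089153065292.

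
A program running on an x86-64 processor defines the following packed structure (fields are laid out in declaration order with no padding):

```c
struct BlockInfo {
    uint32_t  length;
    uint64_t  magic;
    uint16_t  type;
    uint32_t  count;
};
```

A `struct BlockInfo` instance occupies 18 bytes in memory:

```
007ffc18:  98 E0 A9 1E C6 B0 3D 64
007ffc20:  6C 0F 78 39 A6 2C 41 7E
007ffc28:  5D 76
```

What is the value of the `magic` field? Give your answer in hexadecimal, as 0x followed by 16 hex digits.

0x39780F6C643DB0C6

`magic` follows `length` (4 bytes), so it starts at byte offset 4 and occupies 8 bytes.
Bytes at offsets 4..11: C6 B0 3D 64 6C 0F 78 39.
Little-endian: lowest address holds the least-significant byte.
Reassemble most-significant byte first: 39 78 0F 6C 64 3D B0 C6 → 0x39780F6C643DB0C6.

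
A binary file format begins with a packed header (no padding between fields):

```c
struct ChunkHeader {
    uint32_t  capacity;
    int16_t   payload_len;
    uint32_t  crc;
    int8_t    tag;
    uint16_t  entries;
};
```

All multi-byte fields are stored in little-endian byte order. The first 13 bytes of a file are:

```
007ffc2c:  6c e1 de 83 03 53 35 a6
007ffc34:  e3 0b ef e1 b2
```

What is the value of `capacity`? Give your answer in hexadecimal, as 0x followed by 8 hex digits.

`capacity` is the first field, at byte offset 0, occupying 4 bytes.
Bytes at offsets 0..3: 6C E1 DE 83.
Little-endian stores the least-significant byte at the lowest address.
Reassemble most-significant byte first: 83 DE E1 6C → 0x83DEE16C.

0x83DEE16C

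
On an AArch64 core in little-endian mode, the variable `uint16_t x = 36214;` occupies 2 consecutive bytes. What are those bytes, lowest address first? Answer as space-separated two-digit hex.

36214 in hexadecimal, padded to 16 bits, is 0x8D76.
Split into bytes (most-significant first): 8D 76.
Little-endian: lowest address holds the least-significant byte.
So at ascending addresses the bytes are 76 8D.

76 8D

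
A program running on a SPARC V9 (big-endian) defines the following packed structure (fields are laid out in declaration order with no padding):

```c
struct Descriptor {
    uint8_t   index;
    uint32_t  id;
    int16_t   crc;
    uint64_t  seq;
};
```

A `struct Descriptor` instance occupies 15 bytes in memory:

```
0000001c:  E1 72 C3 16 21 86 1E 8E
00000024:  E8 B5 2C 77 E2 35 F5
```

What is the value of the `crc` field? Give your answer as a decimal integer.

`crc` follows `index` (1 B), `id` (4 B), so it starts at offset 1 + 4 = 5 and occupies 2 bytes.
Bytes at offsets 5..6: 86 1E.
Big-endian: lowest address holds the most-significant byte.
The bytes are already most-significant first: 0x861E.
Top bit is set, so as a signed 16-bit value this is 0x861E − 2^16 = -31202.

-31202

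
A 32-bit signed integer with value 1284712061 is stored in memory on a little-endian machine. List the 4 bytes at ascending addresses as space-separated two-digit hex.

7D 26 93 4C

1284712061 in hexadecimal, padded to 32 bits, is 0x4C93267D.
Split into bytes (most-significant first): 4C 93 26 7D.
Little-endian stores the least-significant byte at the lowest address.
So at ascending addresses the bytes are 7D 26 93 4C.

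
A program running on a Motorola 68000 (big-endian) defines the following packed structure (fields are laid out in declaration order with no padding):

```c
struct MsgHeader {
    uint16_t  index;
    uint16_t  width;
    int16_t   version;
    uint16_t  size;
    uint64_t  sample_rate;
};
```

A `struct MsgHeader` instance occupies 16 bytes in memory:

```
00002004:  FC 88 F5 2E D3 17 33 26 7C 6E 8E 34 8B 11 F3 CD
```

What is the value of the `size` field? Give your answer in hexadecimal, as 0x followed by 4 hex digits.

`size` follows `index` (2 B), `width` (2 B), `version` (2 B), so it starts at offset 2 + 2 + 2 = 6 and occupies 2 bytes.
Bytes at offsets 6..7: 33 26.
In big-endian order the high byte comes first in memory.
The bytes are already most-significant first: 0x3326.

0x3326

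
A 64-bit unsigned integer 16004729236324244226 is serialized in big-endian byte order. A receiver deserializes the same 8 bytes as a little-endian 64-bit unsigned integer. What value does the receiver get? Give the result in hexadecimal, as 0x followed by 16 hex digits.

0x025B6A9971381CDE

16004729236324244226 in 64-bit hexadecimal is 0xDE1C3871996A5B02.
Stored big-endian, the bytes at ascending addresses are DE 1C 38 71 99 6A 5B 02.
Read back as little-endian, the first byte is least significant, giving 0x025B6A9971381CDE.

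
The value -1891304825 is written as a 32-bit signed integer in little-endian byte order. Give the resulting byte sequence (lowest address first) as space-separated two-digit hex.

87 FA 44 8F

Two's complement of -1891304825 in 32 bits: 1891304825 = 0x70BB0579; invert → 0x8F44FA86; add 1 → 0x8F44FA87.
Split into bytes (most-significant first): 8F 44 FA 87.
In little-endian order the low byte comes first in memory.
So at ascending addresses the bytes are 87 FA 44 8F.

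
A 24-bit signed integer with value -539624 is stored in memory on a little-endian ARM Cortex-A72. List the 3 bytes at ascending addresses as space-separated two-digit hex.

Two's complement of -539624 in 24 bits: 539624 = 0x083BE8; invert → 0xF7C417; add 1 → 0xF7C418.
Split into bytes (most-significant first): F7 C4 18.
Little-endian stores the least-significant byte at the lowest address.
So at ascending addresses the bytes are 18 C4 F7.

18 C4 F7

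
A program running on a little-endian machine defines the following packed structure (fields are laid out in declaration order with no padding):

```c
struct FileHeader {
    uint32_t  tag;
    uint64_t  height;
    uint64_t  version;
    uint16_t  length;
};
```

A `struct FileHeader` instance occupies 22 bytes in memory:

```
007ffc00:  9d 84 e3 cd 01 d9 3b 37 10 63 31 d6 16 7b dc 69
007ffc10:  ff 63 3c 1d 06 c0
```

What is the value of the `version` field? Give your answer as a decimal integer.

2106668674346416918

`version` follows `tag` (4 B), `height` (8 B), so it starts at offset 4 + 8 = 12 and occupies 8 bytes.
Bytes at offsets 12..19: 16 7B DC 69 FF 63 3C 1D.
Little-endian: lowest address holds the least-significant byte.
Reassemble most-significant byte first: 1D 3C 63 FF 69 DC 7B 16 → 0x1D3C63FF69DC7B16.
0x1D3C63FF69DC7B16 = 2106668674346416918.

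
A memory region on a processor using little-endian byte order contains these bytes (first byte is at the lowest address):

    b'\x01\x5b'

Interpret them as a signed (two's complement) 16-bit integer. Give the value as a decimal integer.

23297

Little-endian stores the least-significant byte at the lowest address.
Reassemble most-significant byte first: 5B 01 → 0x5B01.
0x5B01 = 23297.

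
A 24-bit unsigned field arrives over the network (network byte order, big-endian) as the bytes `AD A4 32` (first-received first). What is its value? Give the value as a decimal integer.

11379762

Big-endian stores the most-significant byte at the lowest address.
The bytes are already most-significant first: 0xADA432.
0xADA432 = 11379762.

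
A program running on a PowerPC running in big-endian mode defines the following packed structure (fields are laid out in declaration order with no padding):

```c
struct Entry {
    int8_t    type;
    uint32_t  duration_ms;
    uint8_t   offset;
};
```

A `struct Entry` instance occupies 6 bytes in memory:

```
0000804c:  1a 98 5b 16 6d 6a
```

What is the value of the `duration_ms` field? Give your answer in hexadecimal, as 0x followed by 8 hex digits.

0x985B166D

`duration_ms` follows `type` (1 byte), so it starts at byte offset 1 and occupies 4 bytes.
Bytes at offsets 1..4: 98 5B 16 6D.
In big-endian order the high byte comes first in memory.
The bytes are already most-significant first: 0x985B166D.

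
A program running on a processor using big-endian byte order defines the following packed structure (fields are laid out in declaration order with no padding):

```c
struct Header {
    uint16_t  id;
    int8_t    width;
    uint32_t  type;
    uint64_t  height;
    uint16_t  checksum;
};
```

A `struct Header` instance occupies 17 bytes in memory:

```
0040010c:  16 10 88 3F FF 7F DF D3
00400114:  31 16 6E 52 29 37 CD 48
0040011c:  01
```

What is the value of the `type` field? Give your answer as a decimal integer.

1073709023

`type` follows `id` (2 B), `width` (1 B), so it starts at offset 2 + 1 = 3 and occupies 4 bytes.
Bytes at offsets 3..6: 3F FF 7F DF.
Big-endian: lowest address holds the most-significant byte.
The bytes are already most-significant first: 0x3FFF7FDF.
0x3FFF7FDF = 1073709023.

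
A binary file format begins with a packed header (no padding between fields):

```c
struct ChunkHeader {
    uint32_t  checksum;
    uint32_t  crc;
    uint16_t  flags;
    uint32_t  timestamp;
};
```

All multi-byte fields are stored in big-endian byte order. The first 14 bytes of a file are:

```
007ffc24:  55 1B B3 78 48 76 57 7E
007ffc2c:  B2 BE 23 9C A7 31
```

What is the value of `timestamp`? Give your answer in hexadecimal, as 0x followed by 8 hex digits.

0x239CA731

`timestamp` follows `checksum` (4 B), `crc` (4 B), `flags` (2 B), so it starts at offset 4 + 4 + 2 = 10 and occupies 4 bytes.
Bytes at offsets 10..13: 23 9C A7 31.
Big-endian stores the most-significant byte at the lowest address.
The bytes are already most-significant first: 0x239CA731.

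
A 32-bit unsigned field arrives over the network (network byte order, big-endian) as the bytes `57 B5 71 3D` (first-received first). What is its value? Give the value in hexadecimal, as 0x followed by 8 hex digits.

0x57B5713D

Big-endian stores the most-significant byte at the lowest address.
The bytes are already most-significant first: 0x57B5713D.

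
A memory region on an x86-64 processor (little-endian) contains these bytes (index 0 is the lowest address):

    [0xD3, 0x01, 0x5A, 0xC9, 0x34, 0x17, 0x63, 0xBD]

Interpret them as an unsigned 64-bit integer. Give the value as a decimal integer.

13646776811346592211

Little-endian: lowest address holds the least-significant byte.
Reassemble most-significant byte first: BD 63 17 34 C9 5A 01 D3 → 0xBD631734C95A01D3.
0xBD631734C95A01D3 = 13646776811346592211.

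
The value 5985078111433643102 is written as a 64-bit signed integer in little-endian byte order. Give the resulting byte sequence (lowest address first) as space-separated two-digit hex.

5985078111433643102 in hexadecimal, padded to 64 bits, is 0x530F44D500F7D45E.
Split into bytes (most-significant first): 53 0F 44 D5 00 F7 D4 5E.
Little-endian: lowest address holds the least-significant byte.
So at ascending addresses the bytes are 5E D4 F7 00 D5 44 0F 53.

5E D4 F7 00 D5 44 0F 53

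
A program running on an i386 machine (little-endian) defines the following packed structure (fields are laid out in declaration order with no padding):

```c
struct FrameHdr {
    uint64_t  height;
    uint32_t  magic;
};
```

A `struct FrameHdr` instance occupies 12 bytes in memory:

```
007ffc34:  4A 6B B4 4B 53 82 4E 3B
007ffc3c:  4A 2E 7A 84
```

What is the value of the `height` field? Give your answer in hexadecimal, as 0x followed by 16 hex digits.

`height` is the first field, at byte offset 0, occupying 8 bytes.
Bytes at offsets 0..7: 4A 6B B4 4B 53 82 4E 3B.
Little-endian: lowest address holds the least-significant byte.
Reassemble most-significant byte first: 3B 4E 82 53 4B B4 6B 4A → 0x3B4E82534BB46B4A.

0x3B4E82534BB46B4A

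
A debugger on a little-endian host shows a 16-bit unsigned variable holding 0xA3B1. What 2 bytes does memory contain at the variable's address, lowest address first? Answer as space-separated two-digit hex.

B1 A3

Split into bytes (most-significant first): A3 B1.
Little-endian stores the least-significant byte at the lowest address.
So at ascending addresses the bytes are B1 A3.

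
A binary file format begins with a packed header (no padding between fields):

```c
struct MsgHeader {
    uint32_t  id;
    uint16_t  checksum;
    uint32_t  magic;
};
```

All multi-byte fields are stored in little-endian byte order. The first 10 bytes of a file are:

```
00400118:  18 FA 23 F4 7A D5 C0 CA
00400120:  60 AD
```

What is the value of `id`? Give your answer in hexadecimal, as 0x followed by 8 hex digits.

`id` is the first field, at byte offset 0, occupying 4 bytes.
Bytes at offsets 0..3: 18 FA 23 F4.
Little-endian stores the least-significant byte at the lowest address.
Reassemble most-significant byte first: F4 23 FA 18 → 0xF423FA18.

0xF423FA18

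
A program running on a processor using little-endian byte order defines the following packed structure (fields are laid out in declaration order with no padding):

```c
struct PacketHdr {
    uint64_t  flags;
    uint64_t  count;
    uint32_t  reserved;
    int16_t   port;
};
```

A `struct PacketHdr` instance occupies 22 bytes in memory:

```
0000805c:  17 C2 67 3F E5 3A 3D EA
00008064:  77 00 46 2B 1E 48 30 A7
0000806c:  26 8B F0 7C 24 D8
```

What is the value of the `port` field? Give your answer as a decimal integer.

`port` follows `flags` (8 B), `count` (8 B), `reserved` (4 B), so it starts at offset 8 + 8 + 4 = 20 and occupies 2 bytes.
Bytes at offsets 20..21: 24 D8.
In little-endian order the low byte comes first in memory.
Reassemble most-significant byte first: D8 24 → 0xD824.
Top bit is set, so as a signed 16-bit value this is 0xD824 − 2^16 = -10204.

-10204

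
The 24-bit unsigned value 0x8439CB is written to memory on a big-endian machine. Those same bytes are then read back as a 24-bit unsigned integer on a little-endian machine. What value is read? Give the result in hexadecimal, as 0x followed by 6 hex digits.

0xCB3984

Stored big-endian, the bytes at ascending addresses are 84 39 CB.
Read back as little-endian, the first byte is least significant, giving 0xCB3984.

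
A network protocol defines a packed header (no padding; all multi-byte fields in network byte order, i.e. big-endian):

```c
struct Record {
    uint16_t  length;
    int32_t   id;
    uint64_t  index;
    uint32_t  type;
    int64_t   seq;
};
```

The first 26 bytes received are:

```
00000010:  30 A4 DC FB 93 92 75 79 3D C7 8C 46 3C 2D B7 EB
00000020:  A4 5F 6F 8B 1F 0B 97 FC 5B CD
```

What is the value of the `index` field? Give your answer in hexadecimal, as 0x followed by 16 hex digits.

0x75793DC78C463C2D

`index` follows `length` (2 B), `id` (4 B), so it starts at offset 2 + 4 = 6 and occupies 8 bytes.
Bytes at offsets 6..13: 75 79 3D C7 8C 46 3C 2D.
In big-endian order the high byte comes first in memory.
The bytes are already most-significant first: 0x75793DC78C463C2D.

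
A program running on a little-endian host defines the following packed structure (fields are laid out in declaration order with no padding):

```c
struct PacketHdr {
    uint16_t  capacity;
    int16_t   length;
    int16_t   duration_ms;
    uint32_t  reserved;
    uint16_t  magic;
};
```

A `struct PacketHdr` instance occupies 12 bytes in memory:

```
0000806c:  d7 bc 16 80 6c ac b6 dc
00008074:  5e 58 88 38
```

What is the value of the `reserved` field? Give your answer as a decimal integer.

`reserved` follows `capacity` (2 B), `length` (2 B), `duration_ms` (2 B), so it starts at offset 2 + 2 + 2 = 6 and occupies 4 bytes.
Bytes at offsets 6..9: B6 DC 5E 58.
Little-endian stores the least-significant byte at the lowest address.
Reassemble most-significant byte first: 58 5E DC B6 → 0x585EDCB6.
0x585EDCB6 = 1482611894.

1482611894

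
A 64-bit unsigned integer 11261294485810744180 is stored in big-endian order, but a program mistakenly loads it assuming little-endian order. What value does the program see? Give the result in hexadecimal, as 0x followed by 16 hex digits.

0x748BD081AB27489C

11261294485810744180 in 64-bit hexadecimal is 0x9C4827AB81D08B74.
Stored big-endian, the bytes at ascending addresses are 9C 48 27 AB 81 D0 8B 74.
Read back as little-endian, the first byte is least significant, giving 0x748BD081AB27489C.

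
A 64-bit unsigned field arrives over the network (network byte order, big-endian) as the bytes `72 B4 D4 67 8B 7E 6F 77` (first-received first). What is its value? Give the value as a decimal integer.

Big-endian: lowest address holds the most-significant byte.
The bytes are already most-significant first: 0x72B4D4678B7E6F77.
0x72B4D4678B7E6F77 = 8265464757318741879.

8265464757318741879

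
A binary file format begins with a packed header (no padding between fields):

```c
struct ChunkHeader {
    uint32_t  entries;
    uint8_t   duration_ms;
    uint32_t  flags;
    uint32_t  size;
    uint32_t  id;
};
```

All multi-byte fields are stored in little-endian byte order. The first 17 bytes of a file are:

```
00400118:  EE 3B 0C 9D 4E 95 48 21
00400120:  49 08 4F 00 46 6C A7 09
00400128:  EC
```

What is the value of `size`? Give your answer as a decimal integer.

1174425352

`size` follows `entries` (4 B), `duration_ms` (1 B), `flags` (4 B), so it starts at offset 4 + 1 + 4 = 9 and occupies 4 bytes.
Bytes at offsets 9..12: 08 4F 00 46.
Little-endian: lowest address holds the least-significant byte.
Reassemble most-significant byte first: 46 00 4F 08 → 0x46004F08.
0x46004F08 = 1174425352.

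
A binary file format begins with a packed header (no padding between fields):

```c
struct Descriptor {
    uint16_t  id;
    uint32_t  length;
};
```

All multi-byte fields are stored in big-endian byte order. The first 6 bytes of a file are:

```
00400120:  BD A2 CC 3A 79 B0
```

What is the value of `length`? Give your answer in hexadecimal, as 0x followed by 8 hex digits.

`length` follows `id` (2 bytes), so it starts at byte offset 2 and occupies 4 bytes.
Bytes at offsets 2..5: CC 3A 79 B0.
In big-endian order the high byte comes first in memory.
The bytes are already most-significant first: 0xCC3A79B0.

0xCC3A79B0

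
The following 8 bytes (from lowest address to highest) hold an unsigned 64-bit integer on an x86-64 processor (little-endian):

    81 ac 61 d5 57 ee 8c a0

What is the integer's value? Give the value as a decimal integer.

Little-endian stores the least-significant byte at the lowest address.
Reassemble most-significant byte first: A0 8C EE 57 D5 61 AC 81 → 0xA08CEE57D561AC81.
0xA08CEE57D561AC81 = 11568883603817475201.

11568883603817475201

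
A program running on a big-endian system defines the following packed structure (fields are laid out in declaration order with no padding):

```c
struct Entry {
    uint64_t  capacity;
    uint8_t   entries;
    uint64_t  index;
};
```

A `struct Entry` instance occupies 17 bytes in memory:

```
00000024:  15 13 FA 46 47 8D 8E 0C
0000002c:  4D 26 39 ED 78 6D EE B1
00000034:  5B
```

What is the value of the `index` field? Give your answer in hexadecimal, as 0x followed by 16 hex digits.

0x2639ED786DEEB15B

`index` follows `capacity` (8 B), `entries` (1 B), so it starts at offset 8 + 1 = 9 and occupies 8 bytes.
Bytes at offsets 9..16: 26 39 ED 78 6D EE B1 5B.
In big-endian order the high byte comes first in memory.
The bytes are already most-significant first: 0x2639ED786DEEB15B.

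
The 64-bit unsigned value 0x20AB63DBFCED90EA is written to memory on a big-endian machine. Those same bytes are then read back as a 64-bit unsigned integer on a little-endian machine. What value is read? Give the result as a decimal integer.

16902271071789755168

Stored big-endian, the bytes at ascending addresses are 20 AB 63 DB FC ED 90 EA.
Read back as little-endian, the first byte is least significant, giving 0xEA90EDFCDB63AB20.
0xEA90EDFCDB63AB20 = 16902271071789755168.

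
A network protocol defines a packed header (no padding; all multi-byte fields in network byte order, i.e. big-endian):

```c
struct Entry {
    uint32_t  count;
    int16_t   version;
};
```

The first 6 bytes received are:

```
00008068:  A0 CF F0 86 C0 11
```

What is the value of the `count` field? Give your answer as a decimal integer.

`count` is the first field, at byte offset 0, occupying 4 bytes.
Bytes at offsets 0..3: A0 CF F0 86.
Big-endian: lowest address holds the most-significant byte.
The bytes are already most-significant first: 0xA0CFF086.
0xA0CFF086 = 2697982086.

2697982086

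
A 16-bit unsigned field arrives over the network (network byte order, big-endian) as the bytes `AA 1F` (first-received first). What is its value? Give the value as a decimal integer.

In big-endian order the high byte comes first in memory.
The bytes are already most-significant first: 0xAA1F.
0xAA1F = 43551.

43551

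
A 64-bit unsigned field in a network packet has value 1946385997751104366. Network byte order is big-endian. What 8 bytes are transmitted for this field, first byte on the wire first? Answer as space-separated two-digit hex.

1B 02 F3 C0 A7 BF B3 6E

1946385997751104366 in hexadecimal, padded to 64 bits, is 0x1B02F3C0A7BFB36E.
Split into bytes (most-significant first): 1B 02 F3 C0 A7 BF B3 6E.
Big-endian: lowest address holds the most-significant byte.
So the memory order matches the most-significant-first order: 1B 02 F3 C0 A7 BF B3 6E.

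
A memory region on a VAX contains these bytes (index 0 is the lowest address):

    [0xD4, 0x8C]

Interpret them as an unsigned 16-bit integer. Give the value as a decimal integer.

In little-endian order the low byte comes first in memory.
Reassemble most-significant byte first: 8C D4 → 0x8CD4.
0x8CD4 = 36052.

36052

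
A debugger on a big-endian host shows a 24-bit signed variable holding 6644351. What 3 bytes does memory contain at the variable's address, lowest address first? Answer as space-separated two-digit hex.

65 62 7F

6644351 in hexadecimal, padded to 24 bits, is 0x65627F.
Split into bytes (most-significant first): 65 62 7F.
Big-endian stores the most-significant byte at the lowest address.
So the memory order matches the most-significant-first order: 65 62 7F.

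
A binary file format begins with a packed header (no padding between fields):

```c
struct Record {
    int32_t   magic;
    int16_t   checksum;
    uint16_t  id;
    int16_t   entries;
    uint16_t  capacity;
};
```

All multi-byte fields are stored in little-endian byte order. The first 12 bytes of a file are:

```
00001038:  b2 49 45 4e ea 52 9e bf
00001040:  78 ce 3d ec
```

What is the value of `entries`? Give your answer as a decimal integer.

-12680

`entries` follows `magic` (4 B), `checksum` (2 B), `id` (2 B), so it starts at offset 4 + 2 + 2 = 8 and occupies 2 bytes.
Bytes at offsets 8..9: 78 CE.
Little-endian: lowest address holds the least-significant byte.
Reassemble most-significant byte first: CE 78 → 0xCE78.
Top bit is set, so as a signed 16-bit value this is 0xCE78 − 2^16 = -12680.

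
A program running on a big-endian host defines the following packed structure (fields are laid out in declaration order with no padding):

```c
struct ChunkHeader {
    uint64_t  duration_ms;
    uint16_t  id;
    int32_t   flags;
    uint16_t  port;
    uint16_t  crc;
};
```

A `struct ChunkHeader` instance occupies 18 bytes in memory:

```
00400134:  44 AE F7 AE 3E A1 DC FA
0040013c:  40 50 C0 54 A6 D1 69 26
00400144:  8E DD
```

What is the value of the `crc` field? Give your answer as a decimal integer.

`crc` follows `duration_ms` (8 B), `id` (2 B), `flags` (4 B), `port` (2 B), so it starts at offset 8 + 2 + 4 + 2 = 16 and occupies 2 bytes.
Bytes at offsets 16..17: 8E DD.
In big-endian order the high byte comes first in memory.
The bytes are already most-significant first: 0x8EDD.
0x8EDD = 36573.

36573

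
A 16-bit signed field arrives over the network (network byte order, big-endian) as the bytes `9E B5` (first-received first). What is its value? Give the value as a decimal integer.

In big-endian order the high byte comes first in memory.
The bytes are already most-significant first: 0x9EB5.
Top bit is set, so as a signed 16-bit value this is 0x9EB5 − 2^16 = -24907.

-24907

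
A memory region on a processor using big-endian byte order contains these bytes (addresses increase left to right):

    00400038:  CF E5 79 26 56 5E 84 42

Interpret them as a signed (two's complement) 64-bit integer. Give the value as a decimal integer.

Big-endian stores the most-significant byte at the lowest address.
The bytes are already most-significant first: 0xCFE57926565E8442.
Top bit is set, so as a signed 64-bit value this is 0xCFE57926565E8442 − 2^64 = -3466231132626975678.

-3466231132626975678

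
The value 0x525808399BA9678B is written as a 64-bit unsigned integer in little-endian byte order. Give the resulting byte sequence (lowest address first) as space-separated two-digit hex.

8B 67 A9 9B 39 08 58 52

Split into bytes (most-significant first): 52 58 08 39 9B A9 67 8B.
Little-endian: lowest address holds the least-significant byte.
So at ascending addresses the bytes are 8B 67 A9 9B 39 08 58 52.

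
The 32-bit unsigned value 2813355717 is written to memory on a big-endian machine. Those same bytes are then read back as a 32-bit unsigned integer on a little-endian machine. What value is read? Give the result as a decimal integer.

2813355717 in 32-bit hexadecimal is 0xA7B066C5.
Stored big-endian, the bytes at ascending addresses are A7 B0 66 C5.
Read back as little-endian, the first byte is least significant, giving 0xC566B0A7.
0xC566B0A7 = 3311841447.

3311841447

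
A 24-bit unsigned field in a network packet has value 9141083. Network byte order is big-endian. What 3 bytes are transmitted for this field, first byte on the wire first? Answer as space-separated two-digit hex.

8B 7B 5B

9141083 in hexadecimal, padded to 24 bits, is 0x8B7B5B.
Split into bytes (most-significant first): 8B 7B 5B.
In big-endian order the high byte comes first in memory.
So the memory order matches the most-significant-first order: 8B 7B 5B.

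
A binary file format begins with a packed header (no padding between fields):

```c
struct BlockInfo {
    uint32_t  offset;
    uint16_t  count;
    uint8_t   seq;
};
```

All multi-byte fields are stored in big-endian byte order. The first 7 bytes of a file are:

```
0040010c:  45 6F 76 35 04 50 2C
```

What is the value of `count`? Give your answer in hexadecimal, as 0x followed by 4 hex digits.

0x0450

`count` follows `offset` (4 bytes), so it starts at byte offset 4 and occupies 2 bytes.
Bytes at offsets 4..5: 04 50.
Big-endian stores the most-significant byte at the lowest address.
The bytes are already most-significant first: 0x0450.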